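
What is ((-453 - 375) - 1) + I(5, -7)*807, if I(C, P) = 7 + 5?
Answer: 8855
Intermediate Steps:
I(C, P) = 12
((-453 - 375) - 1) + I(5, -7)*807 = ((-453 - 375) - 1) + 12*807 = (-828 - 1) + 9684 = -829 + 9684 = 8855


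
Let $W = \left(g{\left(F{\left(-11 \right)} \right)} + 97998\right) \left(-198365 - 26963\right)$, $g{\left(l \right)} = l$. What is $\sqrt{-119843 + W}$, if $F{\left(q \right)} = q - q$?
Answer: $i \sqrt{22081813187} \approx 1.486 \cdot 10^{5} i$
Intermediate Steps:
$F{\left(q \right)} = 0$
$W = -22081693344$ ($W = \left(0 + 97998\right) \left(-198365 - 26963\right) = 97998 \left(-225328\right) = -22081693344$)
$\sqrt{-119843 + W} = \sqrt{-119843 - 22081693344} = \sqrt{-22081813187} = i \sqrt{22081813187}$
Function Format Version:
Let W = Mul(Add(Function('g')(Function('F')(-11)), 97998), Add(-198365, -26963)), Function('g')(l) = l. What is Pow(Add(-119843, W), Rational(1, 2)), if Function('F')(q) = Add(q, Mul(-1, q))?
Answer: Mul(I, Pow(22081813187, Rational(1, 2))) ≈ Mul(1.4860e+5, I)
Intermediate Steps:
Function('F')(q) = 0
W = -22081693344 (W = Mul(Add(0, 97998), Add(-198365, -26963)) = Mul(97998, -225328) = -22081693344)
Pow(Add(-119843, W), Rational(1, 2)) = Pow(Add(-119843, -22081693344), Rational(1, 2)) = Pow(-22081813187, Rational(1, 2)) = Mul(I, Pow(22081813187, Rational(1, 2)))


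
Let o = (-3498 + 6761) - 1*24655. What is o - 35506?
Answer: -56898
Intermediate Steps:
o = -21392 (o = 3263 - 24655 = -21392)
o - 35506 = -21392 - 35506 = -56898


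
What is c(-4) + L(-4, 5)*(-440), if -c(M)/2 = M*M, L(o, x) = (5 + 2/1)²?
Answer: -21592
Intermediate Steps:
L(o, x) = 49 (L(o, x) = (5 + 2*1)² = (5 + 2)² = 7² = 49)
c(M) = -2*M² (c(M) = -2*M*M = -2*M²)
c(-4) + L(-4, 5)*(-440) = -2*(-4)² + 49*(-440) = -2*16 - 21560 = -32 - 21560 = -21592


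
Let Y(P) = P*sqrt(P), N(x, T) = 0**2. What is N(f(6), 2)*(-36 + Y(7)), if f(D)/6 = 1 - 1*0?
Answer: 0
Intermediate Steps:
f(D) = 6 (f(D) = 6*(1 - 1*0) = 6*(1 + 0) = 6*1 = 6)
N(x, T) = 0
Y(P) = P**(3/2)
N(f(6), 2)*(-36 + Y(7)) = 0*(-36 + 7**(3/2)) = 0*(-36 + 7*sqrt(7)) = 0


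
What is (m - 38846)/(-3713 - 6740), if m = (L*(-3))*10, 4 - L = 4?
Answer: 38846/10453 ≈ 3.7163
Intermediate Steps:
L = 0 (L = 4 - 1*4 = 4 - 4 = 0)
m = 0 (m = (0*(-3))*10 = 0*10 = 0)
(m - 38846)/(-3713 - 6740) = (0 - 38846)/(-3713 - 6740) = -38846/(-10453) = -38846*(-1/10453) = 38846/10453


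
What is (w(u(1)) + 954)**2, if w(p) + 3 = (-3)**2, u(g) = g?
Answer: 921600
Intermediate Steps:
w(p) = 6 (w(p) = -3 + (-3)**2 = -3 + 9 = 6)
(w(u(1)) + 954)**2 = (6 + 954)**2 = 960**2 = 921600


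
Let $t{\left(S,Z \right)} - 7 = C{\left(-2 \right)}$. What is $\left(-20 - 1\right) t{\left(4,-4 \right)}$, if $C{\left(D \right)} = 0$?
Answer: $-147$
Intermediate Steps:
$t{\left(S,Z \right)} = 7$ ($t{\left(S,Z \right)} = 7 + 0 = 7$)
$\left(-20 - 1\right) t{\left(4,-4 \right)} = \left(-20 - 1\right) 7 = \left(-21\right) 7 = -147$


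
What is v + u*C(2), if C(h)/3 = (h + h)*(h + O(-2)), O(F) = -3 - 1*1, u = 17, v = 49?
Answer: -359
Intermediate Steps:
O(F) = -4 (O(F) = -3 - 1 = -4)
C(h) = 6*h*(-4 + h) (C(h) = 3*((h + h)*(h - 4)) = 3*((2*h)*(-4 + h)) = 3*(2*h*(-4 + h)) = 6*h*(-4 + h))
v + u*C(2) = 49 + 17*(6*2*(-4 + 2)) = 49 + 17*(6*2*(-2)) = 49 + 17*(-24) = 49 - 408 = -359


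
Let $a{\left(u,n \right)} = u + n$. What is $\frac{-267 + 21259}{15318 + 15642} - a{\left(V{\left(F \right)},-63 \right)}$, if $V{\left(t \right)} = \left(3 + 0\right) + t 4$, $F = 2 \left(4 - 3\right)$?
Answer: $\frac{101932}{1935} \approx 52.678$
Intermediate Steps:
$F = 2$ ($F = 2 \left(4 - 3\right) = 2 \cdot 1 = 2$)
$V{\left(t \right)} = 3 + 4 t$
$a{\left(u,n \right)} = n + u$
$\frac{-267 + 21259}{15318 + 15642} - a{\left(V{\left(F \right)},-63 \right)} = \frac{-267 + 21259}{15318 + 15642} - \left(-63 + \left(3 + 4 \cdot 2\right)\right) = \frac{20992}{30960} - \left(-63 + \left(3 + 8\right)\right) = 20992 \cdot \frac{1}{30960} - \left(-63 + 11\right) = \frac{1312}{1935} - -52 = \frac{1312}{1935} + 52 = \frac{101932}{1935}$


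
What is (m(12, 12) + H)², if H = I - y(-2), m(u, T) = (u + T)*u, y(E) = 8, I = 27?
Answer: 94249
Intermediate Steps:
m(u, T) = u*(T + u) (m(u, T) = (T + u)*u = u*(T + u))
H = 19 (H = 27 - 1*8 = 27 - 8 = 19)
(m(12, 12) + H)² = (12*(12 + 12) + 19)² = (12*24 + 19)² = (288 + 19)² = 307² = 94249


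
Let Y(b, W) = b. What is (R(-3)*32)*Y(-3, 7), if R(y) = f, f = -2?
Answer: 192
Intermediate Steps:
R(y) = -2
(R(-3)*32)*Y(-3, 7) = -2*32*(-3) = -64*(-3) = 192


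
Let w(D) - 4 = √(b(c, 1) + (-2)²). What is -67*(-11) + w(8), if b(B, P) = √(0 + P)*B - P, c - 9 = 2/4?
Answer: 741 + 5*√2/2 ≈ 744.54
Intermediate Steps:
c = 19/2 (c = 9 + 2/4 = 9 + 2*(¼) = 9 + ½ = 19/2 ≈ 9.5000)
b(B, P) = -P + B*√P (b(B, P) = √P*B - P = B*√P - P = -P + B*√P)
w(D) = 4 + 5*√2/2 (w(D) = 4 + √((-1*1 + 19*√1/2) + (-2)²) = 4 + √((-1 + (19/2)*1) + 4) = 4 + √((-1 + 19/2) + 4) = 4 + √(17/2 + 4) = 4 + √(25/2) = 4 + 5*√2/2)
-67*(-11) + w(8) = -67*(-11) + (4 + 5*√2/2) = 737 + (4 + 5*√2/2) = 741 + 5*√2/2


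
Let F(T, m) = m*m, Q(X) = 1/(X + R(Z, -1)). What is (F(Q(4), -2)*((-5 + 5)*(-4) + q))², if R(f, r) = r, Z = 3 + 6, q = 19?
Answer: 5776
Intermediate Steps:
Z = 9
Q(X) = 1/(-1 + X) (Q(X) = 1/(X - 1) = 1/(-1 + X))
F(T, m) = m²
(F(Q(4), -2)*((-5 + 5)*(-4) + q))² = ((-2)²*((-5 + 5)*(-4) + 19))² = (4*(0*(-4) + 19))² = (4*(0 + 19))² = (4*19)² = 76² = 5776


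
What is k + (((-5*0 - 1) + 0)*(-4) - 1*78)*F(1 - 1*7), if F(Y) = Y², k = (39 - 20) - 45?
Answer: -2690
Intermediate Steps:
k = -26 (k = 19 - 45 = -26)
k + (((-5*0 - 1) + 0)*(-4) - 1*78)*F(1 - 1*7) = -26 + (((-5*0 - 1) + 0)*(-4) - 1*78)*(1 - 1*7)² = -26 + (((0 - 1) + 0)*(-4) - 78)*(1 - 7)² = -26 + ((-1 + 0)*(-4) - 78)*(-6)² = -26 + (-1*(-4) - 78)*36 = -26 + (4 - 78)*36 = -26 - 74*36 = -26 - 2664 = -2690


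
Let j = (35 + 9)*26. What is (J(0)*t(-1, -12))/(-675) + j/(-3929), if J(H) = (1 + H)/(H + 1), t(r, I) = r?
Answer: -768271/2652075 ≈ -0.28969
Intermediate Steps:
j = 1144 (j = 44*26 = 1144)
J(H) = 1 (J(H) = (1 + H)/(1 + H) = 1)
(J(0)*t(-1, -12))/(-675) + j/(-3929) = (1*(-1))/(-675) + 1144/(-3929) = -1*(-1/675) + 1144*(-1/3929) = 1/675 - 1144/3929 = -768271/2652075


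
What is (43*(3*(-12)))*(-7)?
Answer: 10836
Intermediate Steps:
(43*(3*(-12)))*(-7) = (43*(-36))*(-7) = -1548*(-7) = 10836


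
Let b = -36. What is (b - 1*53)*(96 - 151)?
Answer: 4895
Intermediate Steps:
(b - 1*53)*(96 - 151) = (-36 - 1*53)*(96 - 151) = (-36 - 53)*(-55) = -89*(-55) = 4895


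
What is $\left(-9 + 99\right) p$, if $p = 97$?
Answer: $8730$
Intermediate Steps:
$\left(-9 + 99\right) p = \left(-9 + 99\right) 97 = 90 \cdot 97 = 8730$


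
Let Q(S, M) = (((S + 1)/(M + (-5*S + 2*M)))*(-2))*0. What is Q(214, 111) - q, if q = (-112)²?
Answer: -12544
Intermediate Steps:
q = 12544
Q(S, M) = 0 (Q(S, M) = (((1 + S)/(-5*S + 3*M))*(-2))*0 = -2*(1 + S)/(-5*S + 3*M)*0 = 0)
Q(214, 111) - q = 0 - 1*12544 = 0 - 12544 = -12544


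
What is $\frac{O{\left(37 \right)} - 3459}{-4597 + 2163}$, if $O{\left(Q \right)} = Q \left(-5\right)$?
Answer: $\frac{1822}{1217} \approx 1.4971$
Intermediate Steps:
$O{\left(Q \right)} = - 5 Q$
$\frac{O{\left(37 \right)} - 3459}{-4597 + 2163} = \frac{\left(-5\right) 37 - 3459}{-4597 + 2163} = \frac{-185 - 3459}{-2434} = \left(-3644\right) \left(- \frac{1}{2434}\right) = \frac{1822}{1217}$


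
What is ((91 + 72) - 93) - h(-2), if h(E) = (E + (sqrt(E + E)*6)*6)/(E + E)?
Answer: 139/2 + 18*I ≈ 69.5 + 18.0*I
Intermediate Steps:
h(E) = (E + 36*sqrt(2)*sqrt(E))/(2*E) (h(E) = (E + (sqrt(2*E)*6)*6)/((2*E)) = (E + ((sqrt(2)*sqrt(E))*6)*6)*(1/(2*E)) = (E + (6*sqrt(2)*sqrt(E))*6)*(1/(2*E)) = (E + 36*sqrt(2)*sqrt(E))*(1/(2*E)) = (E + 36*sqrt(2)*sqrt(E))/(2*E))
((91 + 72) - 93) - h(-2) = ((91 + 72) - 93) - (1/2 + 18*sqrt(2)/sqrt(-2)) = (163 - 93) - (1/2 + 18*sqrt(2)*(-I*sqrt(2)/2)) = 70 - (1/2 - 18*I) = 70 + (-1/2 + 18*I) = 139/2 + 18*I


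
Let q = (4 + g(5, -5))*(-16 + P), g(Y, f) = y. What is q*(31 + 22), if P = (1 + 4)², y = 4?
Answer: 3816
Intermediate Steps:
P = 25 (P = 5² = 25)
g(Y, f) = 4
q = 72 (q = (4 + 4)*(-16 + 25) = 8*9 = 72)
q*(31 + 22) = 72*(31 + 22) = 72*53 = 3816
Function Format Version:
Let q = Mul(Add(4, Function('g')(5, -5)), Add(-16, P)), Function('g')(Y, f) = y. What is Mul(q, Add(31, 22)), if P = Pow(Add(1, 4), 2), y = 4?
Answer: 3816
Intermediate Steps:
P = 25 (P = Pow(5, 2) = 25)
Function('g')(Y, f) = 4
q = 72 (q = Mul(Add(4, 4), Add(-16, 25)) = Mul(8, 9) = 72)
Mul(q, Add(31, 22)) = Mul(72, Add(31, 22)) = Mul(72, 53) = 3816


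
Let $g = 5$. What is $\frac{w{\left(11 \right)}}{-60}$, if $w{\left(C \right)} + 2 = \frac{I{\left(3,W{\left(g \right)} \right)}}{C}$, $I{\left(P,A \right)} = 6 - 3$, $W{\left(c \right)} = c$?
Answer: $\frac{19}{660} \approx 0.028788$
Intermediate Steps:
$I{\left(P,A \right)} = 3$ ($I{\left(P,A \right)} = 6 - 3 = 3$)
$w{\left(C \right)} = -2 + \frac{3}{C}$
$\frac{w{\left(11 \right)}}{-60} = \frac{-2 + \frac{3}{11}}{-60} = \left(-2 + 3 \cdot \frac{1}{11}\right) \left(- \frac{1}{60}\right) = \left(-2 + \frac{3}{11}\right) \left(- \frac{1}{60}\right) = \left(- \frac{19}{11}\right) \left(- \frac{1}{60}\right) = \frac{19}{660}$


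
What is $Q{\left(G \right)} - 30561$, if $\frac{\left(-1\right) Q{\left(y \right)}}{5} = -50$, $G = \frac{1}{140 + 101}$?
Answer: $-30311$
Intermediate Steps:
$G = \frac{1}{241} \approx 0.0041494$
$Q{\left(y \right)} = 250$ ($Q{\left(y \right)} = \left(-5\right) \left(-50\right) = 250$)
$Q{\left(G \right)} - 30561 = 250 - 30561 = -30311$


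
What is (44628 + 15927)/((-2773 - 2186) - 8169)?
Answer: -20185/4376 ≈ -4.6127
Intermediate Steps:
(44628 + 15927)/((-2773 - 2186) - 8169) = 60555/(-4959 - 8169) = 60555/(-13128) = 60555*(-1/13128) = -20185/4376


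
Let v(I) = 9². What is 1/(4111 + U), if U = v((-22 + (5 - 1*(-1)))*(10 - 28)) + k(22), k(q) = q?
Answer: 1/4214 ≈ 0.00023730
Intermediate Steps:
v(I) = 81
U = 103 (U = 81 + 22 = 103)
1/(4111 + U) = 1/(4111 + 103) = 1/4214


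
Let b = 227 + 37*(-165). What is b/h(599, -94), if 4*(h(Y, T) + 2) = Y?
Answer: -23512/591 ≈ -39.783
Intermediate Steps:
h(Y, T) = -2 + Y/4
b = -5878 (b = 227 - 6105 = -5878)
b/h(599, -94) = -5878/(-2 + (¼)*599) = -5878/(-2 + 599/4) = -5878/591/4 = -5878*4/591 = -23512/591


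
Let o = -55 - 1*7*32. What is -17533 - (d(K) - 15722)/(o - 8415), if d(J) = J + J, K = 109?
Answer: -25407901/1449 ≈ -17535.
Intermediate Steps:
d(J) = 2*J
o = -279 (o = -55 - 7*32 = -55 - 224 = -279)
-17533 - (d(K) - 15722)/(o - 8415) = -17533 - (2*109 - 15722)/(-279 - 8415) = -17533 - (218 - 15722)/(-8694) = -17533 - (-15504)*(-1)/8694 = -17533 - 1*2584/1449 = -17533 - 2584/1449 = -25407901/1449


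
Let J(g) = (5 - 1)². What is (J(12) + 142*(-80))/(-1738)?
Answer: 5672/869 ≈ 6.5270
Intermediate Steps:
J(g) = 16 (J(g) = 4² = 16)
(J(12) + 142*(-80))/(-1738) = (16 + 142*(-80))/(-1738) = (16 - 11360)*(-1/1738) = -11344*(-1/1738) = 5672/869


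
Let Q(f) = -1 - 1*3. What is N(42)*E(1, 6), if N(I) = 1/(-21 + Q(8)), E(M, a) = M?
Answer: -1/25 ≈ -0.040000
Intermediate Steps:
Q(f) = -4 (Q(f) = -1 - 3 = -4)
N(I) = -1/25 (N(I) = 1/(-21 - 4) = 1/(-25) = -1/25)
N(42)*E(1, 6) = -1/25*1 = -1/25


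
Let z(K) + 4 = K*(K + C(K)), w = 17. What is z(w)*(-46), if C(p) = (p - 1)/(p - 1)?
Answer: -13892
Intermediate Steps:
C(p) = 1 (C(p) = (-1 + p)/(-1 + p) = 1)
z(K) = -4 + K*(1 + K) (z(K) = -4 + K*(K + 1) = -4 + K*(1 + K))
z(w)*(-46) = (-4 + 17 + 17²)*(-46) = (-4 + 17 + 289)*(-46) = 302*(-46) = -13892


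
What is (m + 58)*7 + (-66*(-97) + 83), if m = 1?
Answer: 6898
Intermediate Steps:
(m + 58)*7 + (-66*(-97) + 83) = (1 + 58)*7 + (-66*(-97) + 83) = 59*7 + (6402 + 83) = 413 + 6485 = 6898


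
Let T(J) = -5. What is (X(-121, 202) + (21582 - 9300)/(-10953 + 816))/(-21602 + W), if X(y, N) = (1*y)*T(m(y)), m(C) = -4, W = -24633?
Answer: -2040201/156228065 ≈ -0.013059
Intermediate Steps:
X(y, N) = -5*y (X(y, N) = (1*y)*(-5) = y*(-5) = -5*y)
(X(-121, 202) + (21582 - 9300)/(-10953 + 816))/(-21602 + W) = (-5*(-121) + (21582 - 9300)/(-10953 + 816))/(-21602 - 24633) = (605 + 12282/(-10137))/(-46235) = (605 + 12282*(-1/10137))*(-1/46235) = (605 - 4094/3379)*(-1/46235) = (2040201/3379)*(-1/46235) = -2040201/156228065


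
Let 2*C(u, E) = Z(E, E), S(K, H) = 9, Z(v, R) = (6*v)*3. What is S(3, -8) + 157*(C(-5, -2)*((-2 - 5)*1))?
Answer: 19791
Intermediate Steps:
Z(v, R) = 18*v
C(u, E) = 9*E (C(u, E) = (18*E)/2 = 9*E)
S(3, -8) + 157*(C(-5, -2)*((-2 - 5)*1)) = 9 + 157*((9*(-2))*((-2 - 5)*1)) = 9 + 157*(-(-126)) = 9 + 157*(-18*(-7)) = 9 + 157*126 = 9 + 19782 = 19791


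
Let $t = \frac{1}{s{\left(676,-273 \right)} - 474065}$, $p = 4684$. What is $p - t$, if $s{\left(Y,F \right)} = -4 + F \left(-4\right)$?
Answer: $\frac{2215424269}{472977} \approx 4684.0$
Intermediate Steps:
$s{\left(Y,F \right)} = -4 - 4 F$
$t = - \frac{1}{472977}$ ($t = \frac{1}{\left(-4 - -1092\right) - 474065} = \frac{1}{\left(-4 + 1092\right) - 474065} = \frac{1}{1088 - 474065} = \frac{1}{-472977} = - \frac{1}{472977} \approx -2.1143 \cdot 10^{-6}$)
$p - t = 4684 - - \frac{1}{472977} = 4684 + \frac{1}{472977} = \frac{2215424269}{472977}$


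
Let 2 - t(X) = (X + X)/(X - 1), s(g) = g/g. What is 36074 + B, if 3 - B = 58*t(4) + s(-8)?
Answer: 108344/3 ≈ 36115.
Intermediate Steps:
s(g) = 1
t(X) = 2 - 2*X/(-1 + X) (t(X) = 2 - (X + X)/(X - 1) = 2 - 2*X/(-1 + X))
B = 122/3 (B = 3 - (58*(-2/(-1 + 4)) + 1) = 3 - (58*(-2/3) + 1) = 3 - (-116/3 + 1) = 3 - 1*(-113/3) = 3 + 113/3 = 122/3 ≈ 40.667)
36074 + B = 36074 + 122/3 = 108344/3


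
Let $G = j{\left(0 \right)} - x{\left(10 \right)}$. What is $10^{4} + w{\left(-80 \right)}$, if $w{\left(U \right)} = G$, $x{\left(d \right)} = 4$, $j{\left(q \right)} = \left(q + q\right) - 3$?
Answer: $9993$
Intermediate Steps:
$j{\left(q \right)} = -3 + 2 q$ ($j{\left(q \right)} = 2 q - 3 = -3 + 2 q$)
$G = -7$ ($G = \left(-3 + 2 \cdot 0\right) - 4 = \left(-3 + 0\right) - 4 = -3 - 4 = -7$)
$w{\left(U \right)} = -7$
$10^{4} + w{\left(-80 \right)} = 10^{4} - 7 = 10000 - 7 = 9993$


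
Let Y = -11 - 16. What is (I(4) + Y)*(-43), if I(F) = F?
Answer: 989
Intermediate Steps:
Y = -27
(I(4) + Y)*(-43) = (4 - 27)*(-43) = -23*(-43) = 989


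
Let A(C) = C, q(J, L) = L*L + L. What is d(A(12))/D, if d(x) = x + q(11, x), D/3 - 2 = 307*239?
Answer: 56/73375 ≈ 0.00076320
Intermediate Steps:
q(J, L) = L + L**2 (q(J, L) = L**2 + L = L + L**2)
D = 220125 (D = 6 + 3*(307*239) = 6 + 3*73373 = 6 + 220119 = 220125)
d(x) = x + x*(1 + x)
d(A(12))/D = (12*(2 + 12))/220125 = (12*14)*(1/220125) = 168*(1/220125) = 56/73375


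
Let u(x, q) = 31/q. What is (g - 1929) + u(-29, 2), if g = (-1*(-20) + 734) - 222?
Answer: -2763/2 ≈ -1381.5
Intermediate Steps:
g = 532 (g = (20 + 734) - 222 = 754 - 222 = 532)
(g - 1929) + u(-29, 2) = (532 - 1929) + 31/2 = -1397 + 31*(1/2) = -1397 + 31/2 = -2763/2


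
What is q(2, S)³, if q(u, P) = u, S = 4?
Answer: 8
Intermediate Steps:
q(2, S)³ = 2³ = 8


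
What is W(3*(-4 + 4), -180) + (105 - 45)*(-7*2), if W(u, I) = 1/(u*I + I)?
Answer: -151201/180 ≈ -840.01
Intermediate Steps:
W(u, I) = 1/(I + I*u) (W(u, I) = 1/(I*u + I) = 1/(I + I*u))
W(3*(-4 + 4), -180) + (105 - 45)*(-7*2) = 1/((-180)*(1 + 3*(-4 + 4))) + (105 - 45)*(-7*2) = -1/(180*(1 + 3*0)) + 60*(-14) = -1/(180*(1 + 0)) - 840 = -1/180/1 - 840 = -1/180*1 - 840 = -1/180 - 840 = -151201/180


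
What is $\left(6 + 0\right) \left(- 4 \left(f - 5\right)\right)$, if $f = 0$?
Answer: $120$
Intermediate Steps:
$\left(6 + 0\right) \left(- 4 \left(f - 5\right)\right) = \left(6 + 0\right) \left(- 4 \left(0 - 5\right)\right) = 6 \left(\left(-4\right) \left(-5\right)\right) = 6 \cdot 20 = 120$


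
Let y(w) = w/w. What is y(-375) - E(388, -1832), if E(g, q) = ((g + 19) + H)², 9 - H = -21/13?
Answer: -29473872/169 ≈ -1.7440e+5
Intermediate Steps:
H = 138/13 (H = 9 - (-21)/13 = 9 - 1*(-21/13) = 9 + 21/13 = 138/13 ≈ 10.615)
E(g, q) = (385/13 + g)² (E(g, q) = ((g + 19) + 138/13)² = ((19 + g) + 138/13)² = (385/13 + g)²)
y(w) = 1
y(-375) - E(388, -1832) = 1 - (385 + 13*388)²/169 = 1 - (385 + 5044)²/169 = 1 - 5429²/169 = 1 - 29474041/169 = -29473872/169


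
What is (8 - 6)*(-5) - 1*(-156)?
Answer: 146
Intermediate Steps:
(8 - 6)*(-5) - 1*(-156) = 2*(-5) + 156 = -10 + 156 = 146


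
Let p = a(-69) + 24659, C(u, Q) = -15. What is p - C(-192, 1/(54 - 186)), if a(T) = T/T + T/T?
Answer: 24676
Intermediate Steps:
a(T) = 2 (a(T) = 1 + 1 = 2)
p = 24661 (p = 2 + 24659 = 24661)
p - C(-192, 1/(54 - 186)) = 24661 - 1*(-15) = 24661 + 15 = 24676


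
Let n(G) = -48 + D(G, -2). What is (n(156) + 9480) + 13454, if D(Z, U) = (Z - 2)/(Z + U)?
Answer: 22887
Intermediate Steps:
D(Z, U) = (-2 + Z)/(U + Z)
n(G) = -47 (n(G) = -48 + (-2 + G)/(-2 + G) = -48 + 1 = -47)
(n(156) + 9480) + 13454 = (-47 + 9480) + 13454 = 9433 + 13454 = 22887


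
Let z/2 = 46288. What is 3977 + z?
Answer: 96553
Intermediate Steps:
z = 92576 (z = 2*46288 = 92576)
3977 + z = 3977 + 92576 = 96553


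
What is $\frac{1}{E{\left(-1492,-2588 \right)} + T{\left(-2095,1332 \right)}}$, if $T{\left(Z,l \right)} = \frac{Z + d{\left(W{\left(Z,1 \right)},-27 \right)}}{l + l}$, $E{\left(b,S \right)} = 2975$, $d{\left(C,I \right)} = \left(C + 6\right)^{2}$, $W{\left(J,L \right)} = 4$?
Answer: $\frac{888}{2641135} \approx 0.00033622$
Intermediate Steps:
$d{\left(C,I \right)} = \left(6 + C\right)^{2}$
$T{\left(Z,l \right)} = \frac{100 + Z}{2 l}$ ($T{\left(Z,l \right)} = \frac{Z + \left(6 + 4\right)^{2}}{l + l} = \frac{Z + 10^{2}}{2 l} = \left(Z + 100\right) \frac{1}{2 l} = \left(100 + Z\right) \frac{1}{2 l} = \frac{100 + Z}{2 l}$)
$\frac{1}{E{\left(-1492,-2588 \right)} + T{\left(-2095,1332 \right)}} = \frac{1}{2975 + \frac{100 - 2095}{2 \cdot 1332}} = \frac{1}{2975 + \frac{1}{2} \cdot \frac{1}{1332} \left(-1995\right)} = \frac{1}{2975 - \frac{665}{888}} = \frac{1}{\frac{2641135}{888}} = \frac{888}{2641135}$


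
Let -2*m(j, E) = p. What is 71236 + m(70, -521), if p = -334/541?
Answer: 38538843/541 ≈ 71236.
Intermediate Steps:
p = -334/541 (p = -334*1/541 = -334/541 ≈ -0.61738)
m(j, E) = 167/541 (m(j, E) = -1/2*(-334/541) = 167/541)
71236 + m(70, -521) = 71236 + 167/541 = 38538843/541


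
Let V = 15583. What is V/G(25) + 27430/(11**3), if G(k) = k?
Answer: 21426723/33275 ≈ 643.93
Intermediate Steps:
V/G(25) + 27430/(11**3) = 15583/25 + 27430/(11**3) = 15583*(1/25) + 27430/1331 = 15583/25 + 27430*(1/1331) = 15583/25 + 27430/1331 = 21426723/33275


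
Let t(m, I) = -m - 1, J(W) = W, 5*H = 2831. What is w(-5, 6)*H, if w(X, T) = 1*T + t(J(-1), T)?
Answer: 16986/5 ≈ 3397.2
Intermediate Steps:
H = 2831/5 (H = (1/5)*2831 = 2831/5 ≈ 566.20)
t(m, I) = -1 - m
w(X, T) = T (w(X, T) = 1*T + (-1 - 1*(-1)) = T + (-1 + 1) = T + 0 = T)
w(-5, 6)*H = 6*(2831/5) = 16986/5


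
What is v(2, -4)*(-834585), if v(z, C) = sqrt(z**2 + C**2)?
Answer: -1669170*sqrt(5) ≈ -3.7324e+6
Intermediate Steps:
v(z, C) = sqrt(C**2 + z**2)
v(2, -4)*(-834585) = sqrt((-4)**2 + 2**2)*(-834585) = sqrt(16 + 4)*(-834585) = sqrt(20)*(-834585) = (2*sqrt(5))*(-834585) = -1669170*sqrt(5)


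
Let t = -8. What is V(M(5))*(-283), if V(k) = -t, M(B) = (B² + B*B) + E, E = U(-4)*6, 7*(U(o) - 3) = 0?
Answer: -2264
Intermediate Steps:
U(o) = 3 (U(o) = 3 + (⅐)*0 = 3 + 0 = 3)
E = 18 (E = 3*6 = 18)
M(B) = 18 + 2*B² (M(B) = (B² + B*B) + 18 = (B² + B²) + 18 = 2*B² + 18 = 18 + 2*B²)
V(k) = 8 (V(k) = -1*(-8) = 8)
V(M(5))*(-283) = 8*(-283) = -2264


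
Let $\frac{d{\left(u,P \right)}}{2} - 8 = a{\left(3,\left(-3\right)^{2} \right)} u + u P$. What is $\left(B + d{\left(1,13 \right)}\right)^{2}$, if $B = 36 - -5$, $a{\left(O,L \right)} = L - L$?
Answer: $6889$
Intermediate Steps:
$a{\left(O,L \right)} = 0$
$d{\left(u,P \right)} = 16 + 2 P u$ ($d{\left(u,P \right)} = 16 + 2 \left(0 u + u P\right) = 16 + 2 \left(0 + P u\right) = 16 + 2 P u$)
$B = 41$ ($B = 36 + 5 = 41$)
$\left(B + d{\left(1,13 \right)}\right)^{2} = \left(41 + \left(16 + 2 \cdot 13 \cdot 1\right)\right)^{2} = \left(41 + \left(16 + 26\right)\right)^{2} = \left(41 + 42\right)^{2} = 83^{2} = 6889$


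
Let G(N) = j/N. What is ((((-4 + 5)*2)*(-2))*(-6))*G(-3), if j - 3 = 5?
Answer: -64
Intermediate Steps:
j = 8 (j = 3 + 5 = 8)
G(N) = 8/N
((((-4 + 5)*2)*(-2))*(-6))*G(-3) = ((((-4 + 5)*2)*(-2))*(-6))*(8/(-3)) = (((1*2)*(-2))*(-6))*(8*(-1/3)) = ((2*(-2))*(-6))*(-8/3) = -4*(-6)*(-8/3) = 24*(-8/3) = -64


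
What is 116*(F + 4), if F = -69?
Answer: -7540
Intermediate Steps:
116*(F + 4) = 116*(-69 + 4) = 116*(-65) = -7540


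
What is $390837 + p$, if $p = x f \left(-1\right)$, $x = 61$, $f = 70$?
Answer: $386567$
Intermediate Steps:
$p = -4270$ ($p = 61 \cdot 70 \left(-1\right) = 4270 \left(-1\right) = -4270$)
$390837 + p = 390837 - 4270 = 386567$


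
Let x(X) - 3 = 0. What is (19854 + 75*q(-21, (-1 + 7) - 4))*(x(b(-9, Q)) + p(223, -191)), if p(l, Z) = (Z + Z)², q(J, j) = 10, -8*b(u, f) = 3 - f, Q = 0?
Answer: 3006679908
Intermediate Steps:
b(u, f) = -3/8 + f/8 (b(u, f) = -(3 - f)/8 = -3/8 + f/8)
x(X) = 3 (x(X) = 3 + 0 = 3)
p(l, Z) = 4*Z² (p(l, Z) = (2*Z)² = 4*Z²)
(19854 + 75*q(-21, (-1 + 7) - 4))*(x(b(-9, Q)) + p(223, -191)) = (19854 + 75*10)*(3 + 4*(-191)²) = (19854 + 750)*(3 + 4*36481) = 20604*(3 + 145924) = 20604*145927 = 3006679908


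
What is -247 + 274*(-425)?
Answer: -116697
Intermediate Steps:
-247 + 274*(-425) = -247 - 116450 = -116697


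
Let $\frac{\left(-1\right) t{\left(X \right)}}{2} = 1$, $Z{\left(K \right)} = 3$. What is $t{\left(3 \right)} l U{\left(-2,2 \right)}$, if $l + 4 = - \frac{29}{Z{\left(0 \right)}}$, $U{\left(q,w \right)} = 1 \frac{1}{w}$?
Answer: $\frac{41}{3} \approx 13.667$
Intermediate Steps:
$U{\left(q,w \right)} = \frac{1}{w}$
$t{\left(X \right)} = -2$ ($t{\left(X \right)} = \left(-2\right) 1 = -2$)
$l = - \frac{41}{3}$ ($l = -4 - \frac{29}{3} = - \frac{41}{3} \approx -13.667$)
$t{\left(3 \right)} l U{\left(-2,2 \right)} = \frac{\left(-2\right) \left(- \frac{41}{3}\right)}{2} = \frac{82}{3} \cdot \frac{1}{2} = \frac{41}{3}$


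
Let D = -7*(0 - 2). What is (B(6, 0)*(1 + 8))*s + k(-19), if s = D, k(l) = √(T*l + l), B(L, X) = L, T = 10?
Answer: 756 + I*√209 ≈ 756.0 + 14.457*I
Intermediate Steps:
D = 14 (D = -7*(-2) = 14)
k(l) = √11*√l (k(l) = √(10*l + l) = √(11*l) = √11*√l)
s = 14
(B(6, 0)*(1 + 8))*s + k(-19) = (6*(1 + 8))*14 + √11*√(-19) = (6*9)*14 + √11*(I*√19) = 54*14 + I*√209 = 756 + I*√209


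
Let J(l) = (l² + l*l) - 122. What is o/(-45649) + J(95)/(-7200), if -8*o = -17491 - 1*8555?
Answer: -2923044/1141225 ≈ -2.5613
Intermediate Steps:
J(l) = -122 + 2*l² (J(l) = (l² + l²) - 122 = 2*l² - 122 = -122 + 2*l²)
o = 13023/4 (o = -(-17491 - 1*8555)/8 = -(-17491 - 8555)/8 = -⅛*(-26046) = 13023/4 ≈ 3255.8)
o/(-45649) + J(95)/(-7200) = (13023/4)/(-45649) + (-122 + 2*95²)/(-7200) = (13023/4)*(-1/45649) + (-122 + 2*9025)*(-1/7200) = -13023/182596 + (-122 + 18050)*(-1/7200) = -13023/182596 + 17928*(-1/7200) = -13023/182596 - 249/100 = -2923044/1141225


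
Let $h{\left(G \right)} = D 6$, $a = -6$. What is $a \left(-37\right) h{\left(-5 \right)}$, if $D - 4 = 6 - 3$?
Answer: $9324$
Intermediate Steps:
$D = 7$ ($D = 4 + \left(6 - 3\right) = 4 + 3 = 7$)
$h{\left(G \right)} = 42$ ($h{\left(G \right)} = 7 \cdot 6 = 42$)
$a \left(-37\right) h{\left(-5 \right)} = \left(-6\right) \left(-37\right) 42 = 222 \cdot 42 = 9324$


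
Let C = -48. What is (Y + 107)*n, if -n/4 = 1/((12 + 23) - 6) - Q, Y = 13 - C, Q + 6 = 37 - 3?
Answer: 544992/29 ≈ 18793.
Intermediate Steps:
Q = 28 (Q = -6 + (37 - 3) = -6 + 34 = 28)
Y = 61 (Y = 13 - 1*(-48) = 13 + 48 = 61)
n = 3244/29 (n = -4*(1/((12 + 23) - 6) - 1*28) = -4*(1/(35 - 6) - 28) = -4*(1/29 - 28) = -4*(-811/29) = 3244/29 ≈ 111.86)
(Y + 107)*n = (61 + 107)*(3244/29) = 168*(3244/29) = 544992/29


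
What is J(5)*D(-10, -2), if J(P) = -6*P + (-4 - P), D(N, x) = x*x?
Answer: -156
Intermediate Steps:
D(N, x) = x²
J(P) = -4 - 7*P
J(5)*D(-10, -2) = (-4 - 7*5)*(-2)² = (-4 - 35)*4 = -39*4 = -156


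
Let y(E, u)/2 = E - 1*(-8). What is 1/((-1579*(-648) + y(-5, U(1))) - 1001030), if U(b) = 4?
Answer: 1/22168 ≈ 4.5110e-5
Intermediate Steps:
y(E, u) = 16 + 2*E (y(E, u) = 2*(E - 1*(-8)) = 2*(E + 8) = 2*(8 + E) = 16 + 2*E)
1/((-1579*(-648) + y(-5, U(1))) - 1001030) = 1/((-1579*(-648) + (16 + 2*(-5))) - 1001030) = 1/((1023192 + (16 - 10)) - 1001030) = 1/((1023192 + 6) - 1001030) = 1/(1023198 - 1001030) = 1/22168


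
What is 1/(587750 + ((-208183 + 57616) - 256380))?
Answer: 1/180803 ≈ 5.5309e-6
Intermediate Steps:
1/(587750 + ((-208183 + 57616) - 256380)) = 1/(587750 + (-150567 - 256380)) = 1/(587750 - 406947) = 1/180803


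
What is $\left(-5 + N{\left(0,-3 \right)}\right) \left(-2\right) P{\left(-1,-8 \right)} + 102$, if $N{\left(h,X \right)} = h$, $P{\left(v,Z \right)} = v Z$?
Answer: $182$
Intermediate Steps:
$P{\left(v,Z \right)} = Z v$
$\left(-5 + N{\left(0,-3 \right)}\right) \left(-2\right) P{\left(-1,-8 \right)} + 102 = \left(-5 + 0\right) \left(-2\right) \left(\left(-8\right) \left(-1\right)\right) + 102 = \left(-5\right) \left(-2\right) 8 + 102 = 10 \cdot 8 + 102 = 80 + 102 = 182$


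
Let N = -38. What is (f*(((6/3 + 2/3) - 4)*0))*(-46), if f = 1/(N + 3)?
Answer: 0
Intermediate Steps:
f = -1/35 (f = 1/(-38 + 3) = 1/(-35) = -1/35 ≈ -0.028571)
(f*(((6/3 + 2/3) - 4)*0))*(-46) = -((6/3 + 2/3) - 4)*0/35*(-46) = -((6*(⅓) + 2*(⅓)) - 4)*0/35*(-46) = -((2 + ⅔) - 4)*0/35*(-46) = -(8/3 - 4)*0/35*(-46) = -(-4)*0/105*(-46) = -1/35*0*(-46) = 0*(-46) = 0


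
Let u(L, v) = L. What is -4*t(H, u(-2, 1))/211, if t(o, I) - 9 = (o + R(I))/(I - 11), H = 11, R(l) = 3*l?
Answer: -448/2743 ≈ -0.16332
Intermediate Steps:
t(o, I) = 9 + (o + 3*I)/(-11 + I) (t(o, I) = 9 + (o + 3*I)/(I - 11) = 9 + (o + 3*I)/(-11 + I))
-4*t(H, u(-2, 1))/211 = -4*(-99 + 11 + 12*(-2))/(-11 - 2)/211 = -4*(-99 + 11 - 24)/(-13)/211 = -4*(-1/13*(-112))/211 = -448/(13*211) = -4*112/2743 = -448/2743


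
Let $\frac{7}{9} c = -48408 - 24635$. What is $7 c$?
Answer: $-657387$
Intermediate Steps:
$c = - \frac{657387}{7}$ ($c = \frac{9 \left(-48408 - 24635\right)}{7} = \frac{9}{7} \left(-73043\right) = - \frac{657387}{7} \approx -93912.0$)
$7 c = 7 \left(- \frac{657387}{7}\right) = -657387$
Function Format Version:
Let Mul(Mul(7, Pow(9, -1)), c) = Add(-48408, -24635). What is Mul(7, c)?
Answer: -657387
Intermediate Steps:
c = Rational(-657387, 7) (c = Mul(Rational(9, 7), Add(-48408, -24635)) = Mul(Rational(9, 7), -73043) = Rational(-657387, 7) ≈ -93912.)
Mul(7, c) = Mul(7, Rational(-657387, 7)) = -657387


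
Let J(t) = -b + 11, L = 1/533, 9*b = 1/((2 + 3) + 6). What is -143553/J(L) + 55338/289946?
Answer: -2060289493959/157730624 ≈ -13062.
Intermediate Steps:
b = 1/99 (b = 1/(9*((2 + 3) + 6)) = 1/(9*(5 + 6)) = (1/9)/11 = (1/9)*(1/11) = 1/99 ≈ 0.010101)
L = 1/533 ≈ 0.0018762
J(t) = 1088/99 (J(t) = -1*1/99 + 11 = -1/99 + 11 = 1088/99)
-143553/J(L) + 55338/289946 = -143553/1088/99 + 55338/289946 = -143553*99/1088 + 55338*(1/289946) = -14211747/1088 + 27669/144973 = -2060289493959/157730624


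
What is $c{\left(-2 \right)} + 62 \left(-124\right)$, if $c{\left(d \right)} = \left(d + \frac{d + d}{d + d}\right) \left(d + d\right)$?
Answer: $-7684$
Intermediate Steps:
$c{\left(d \right)} = 2 d \left(1 + d\right)$ ($c{\left(d \right)} = \left(d + \frac{2 d}{2 d}\right) 2 d = \left(d + 2 d \frac{1}{2 d}\right) 2 d = \left(d + 1\right) 2 d = \left(1 + d\right) 2 d = 2 d \left(1 + d\right)$)
$c{\left(-2 \right)} + 62 \left(-124\right) = 2 \left(-2\right) \left(1 - 2\right) + 62 \left(-124\right) = 2 \left(-2\right) \left(-1\right) - 7688 = 4 - 7688 = -7684$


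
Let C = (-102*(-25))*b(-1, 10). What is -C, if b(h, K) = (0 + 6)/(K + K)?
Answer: -765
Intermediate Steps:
b(h, K) = 3/K (b(h, K) = 6/((2*K)) = 6*(1/(2*K)) = 3/K)
C = 765 (C = (-102*(-25))*(3/10) = 2550*(3*(1/10)) = 2550*(3/10) = 765)
-C = -1*765 = -765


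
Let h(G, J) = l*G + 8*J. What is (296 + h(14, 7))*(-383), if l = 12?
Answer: -199160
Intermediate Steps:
h(G, J) = 8*J + 12*G (h(G, J) = 12*G + 8*J = 8*J + 12*G)
(296 + h(14, 7))*(-383) = (296 + (8*7 + 12*14))*(-383) = (296 + (56 + 168))*(-383) = (296 + 224)*(-383) = 520*(-383) = -199160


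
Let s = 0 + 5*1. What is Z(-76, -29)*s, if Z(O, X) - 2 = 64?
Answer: 330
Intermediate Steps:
Z(O, X) = 66 (Z(O, X) = 2 + 64 = 66)
s = 5 (s = 0 + 5 = 5)
Z(-76, -29)*s = 66*5 = 330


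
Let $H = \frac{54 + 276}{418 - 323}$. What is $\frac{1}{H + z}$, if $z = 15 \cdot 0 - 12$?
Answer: $- \frac{19}{162} \approx -0.11728$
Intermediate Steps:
$z = -12$ ($z = 0 - 12 = -12$)
$H = \frac{66}{19}$ ($H = \frac{330}{95} = 330 \cdot \frac{1}{95} = \frac{66}{19} \approx 3.4737$)
$\frac{1}{H + z} = \frac{1}{\frac{66}{19} - 12} = \frac{1}{- \frac{162}{19}} = - \frac{19}{162}$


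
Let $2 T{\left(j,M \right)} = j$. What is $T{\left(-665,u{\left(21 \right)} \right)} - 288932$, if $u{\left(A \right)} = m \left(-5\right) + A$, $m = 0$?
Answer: $- \frac{578529}{2} \approx -2.8926 \cdot 10^{5}$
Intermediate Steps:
$u{\left(A \right)} = A$ ($u{\left(A \right)} = 0 \left(-5\right) + A = 0 + A = A$)
$T{\left(j,M \right)} = \frac{j}{2}$
$T{\left(-665,u{\left(21 \right)} \right)} - 288932 = \frac{1}{2} \left(-665\right) - 288932 = - \frac{665}{2} - 288932 = - \frac{578529}{2}$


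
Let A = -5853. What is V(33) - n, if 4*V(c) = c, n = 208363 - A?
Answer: -856831/4 ≈ -2.1421e+5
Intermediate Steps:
n = 214216 (n = 208363 - 1*(-5853) = 208363 + 5853 = 214216)
V(c) = c/4
V(33) - n = (¼)*33 - 1*214216 = 33/4 - 214216 = -856831/4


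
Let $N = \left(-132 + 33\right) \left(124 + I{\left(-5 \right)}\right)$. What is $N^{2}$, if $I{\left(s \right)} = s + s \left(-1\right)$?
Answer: $150700176$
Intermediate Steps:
$I{\left(s \right)} = 0$ ($I{\left(s \right)} = s - s = 0$)
$N = -12276$ ($N = \left(-132 + 33\right) \left(124 + 0\right) = \left(-99\right) 124 = -12276$)
$N^{2} = \left(-12276\right)^{2} = 150700176$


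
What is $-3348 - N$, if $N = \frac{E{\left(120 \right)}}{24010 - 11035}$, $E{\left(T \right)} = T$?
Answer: $- \frac{2896028}{865} \approx -3348.0$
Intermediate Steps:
$N = \frac{8}{865}$ ($N = \frac{120}{24010 - 11035} = \frac{120}{12975} = 120 \cdot \frac{1}{12975} = \frac{8}{865} \approx 0.0092486$)
$-3348 - N = -3348 - \frac{8}{865} = - \frac{2896028}{865}$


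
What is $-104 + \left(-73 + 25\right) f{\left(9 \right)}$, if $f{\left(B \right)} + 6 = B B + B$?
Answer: $-4136$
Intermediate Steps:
$f{\left(B \right)} = -6 + B + B^{2}$ ($f{\left(B \right)} = -6 + \left(B B + B\right) = -6 + \left(B^{2} + B\right) = -6 + \left(B + B^{2}\right) = -6 + B + B^{2}$)
$-104 + \left(-73 + 25\right) f{\left(9 \right)} = -104 + \left(-73 + 25\right) \left(-6 + 9 + 9^{2}\right) = -104 - 48 \left(-6 + 9 + 81\right) = -104 - 4032 = -4136$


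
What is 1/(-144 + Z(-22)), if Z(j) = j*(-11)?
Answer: 1/98 ≈ 0.010204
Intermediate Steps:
Z(j) = -11*j
1/(-144 + Z(-22)) = 1/(-144 - 11*(-22)) = 1/(-144 + 242) = 1/98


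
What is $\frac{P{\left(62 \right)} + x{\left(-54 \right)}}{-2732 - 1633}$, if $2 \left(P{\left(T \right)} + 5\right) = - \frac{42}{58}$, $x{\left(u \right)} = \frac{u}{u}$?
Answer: $\frac{253}{253170} \approx 0.00099933$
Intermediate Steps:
$x{\left(u \right)} = 1$
$P{\left(T \right)} = - \frac{311}{58}$ ($P{\left(T \right)} = -5 + \frac{\left(-42\right) \frac{1}{58}}{2} = -5 + \frac{1}{2} \left(- \frac{21}{29}\right) = -5 - \frac{21}{58} = - \frac{311}{58}$)
$\frac{P{\left(62 \right)} + x{\left(-54 \right)}}{-2732 - 1633} = \frac{- \frac{311}{58} + 1}{-2732 - 1633} = - \frac{253}{58 \left(-4365\right)} = \left(- \frac{253}{58}\right) \left(- \frac{1}{4365}\right) = \frac{253}{253170}$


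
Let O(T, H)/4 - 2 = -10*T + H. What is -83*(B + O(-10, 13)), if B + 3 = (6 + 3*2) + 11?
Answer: -39840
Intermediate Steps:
O(T, H) = 8 - 40*T + 4*H (O(T, H) = 8 + 4*(-10*T + H) = 8 + 4*(H - 10*T) = 8 + (-40*T + 4*H) = 8 - 40*T + 4*H)
B = 20 (B = -3 + ((6 + 3*2) + 11) = -3 + ((6 + 6) + 11) = -3 + (12 + 11) = -3 + 23 = 20)
-83*(B + O(-10, 13)) = -83*(20 + (8 - 40*(-10) + 4*13)) = -83*(20 + (8 + 400 + 52)) = -83*(20 + 460) = -83*480 = -39840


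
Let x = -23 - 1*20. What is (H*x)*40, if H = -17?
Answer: 29240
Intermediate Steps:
x = -43 (x = -23 - 20 = -43)
(H*x)*40 = -17*(-43)*40 = 731*40 = 29240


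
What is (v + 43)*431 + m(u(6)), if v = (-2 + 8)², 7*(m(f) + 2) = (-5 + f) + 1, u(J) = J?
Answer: 238331/7 ≈ 34047.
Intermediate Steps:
m(f) = -18/7 + f/7 (m(f) = -2 + ((-5 + f) + 1)/7 = -2 + (-4 + f)/7 = -2 + (-4/7 + f/7) = -18/7 + f/7)
v = 36 (v = 6² = 36)
(v + 43)*431 + m(u(6)) = (36 + 43)*431 + (-18/7 + (⅐)*6) = 79*431 + (-18/7 + 6/7) = 34049 - 12/7 = 238331/7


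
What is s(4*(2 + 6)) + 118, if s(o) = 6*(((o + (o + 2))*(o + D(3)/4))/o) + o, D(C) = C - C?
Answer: 546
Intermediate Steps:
D(C) = 0
s(o) = 12 + 13*o (s(o) = 6*(((o + (o + 2))*(o + 0/4))/o) + o = 6*(((o + (2 + o))*(o + 0*(¼)))/o) + o = 6*(((2 + 2*o)*(o + 0))/o) + o = 6*(((2 + 2*o)*o)/o) + o = 6*((o*(2 + 2*o))/o) + o = 6*(2 + 2*o) + o = (12 + 12*o) + o = 12 + 13*o)
s(4*(2 + 6)) + 118 = (12 + 13*(4*(2 + 6))) + 118 = (12 + 13*(4*8)) + 118 = (12 + 13*32) + 118 = (12 + 416) + 118 = 428 + 118 = 546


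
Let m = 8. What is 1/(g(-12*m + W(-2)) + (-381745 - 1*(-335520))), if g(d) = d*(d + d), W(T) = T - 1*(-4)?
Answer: -1/28553 ≈ -3.5023e-5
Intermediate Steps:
W(T) = 4 + T (W(T) = T + 4 = 4 + T)
g(d) = 2*d² (g(d) = d*(2*d) = 2*d²)
1/(g(-12*m + W(-2)) + (-381745 - 1*(-335520))) = 1/(2*(-12*8 + (4 - 2))² + (-381745 - 1*(-335520))) = 1/(2*(-96 + 2)² + (-381745 + 335520)) = 1/(2*(-94)² - 46225) = 1/(2*8836 - 46225) = 1/(17672 - 46225) = 1/(-28553) = -1/28553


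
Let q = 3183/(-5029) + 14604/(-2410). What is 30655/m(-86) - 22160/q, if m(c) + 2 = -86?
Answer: 10574094341785/3569040024 ≈ 2962.7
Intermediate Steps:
q = -40557273/6059945 (q = 3183*(-1/5029) + 14604*(-1/2410) = -3183/5029 - 7302/1205 = -40557273/6059945 ≈ -6.6927)
m(c) = -88 (m(c) = -2 - 86 = -88)
30655/m(-86) - 22160/q = 30655/(-88) - 22160/(-40557273/6059945) = 30655*(-1/88) - 22160*(-6059945/40557273) = -30655/88 + 134288381200/40557273 = 10574094341785/3569040024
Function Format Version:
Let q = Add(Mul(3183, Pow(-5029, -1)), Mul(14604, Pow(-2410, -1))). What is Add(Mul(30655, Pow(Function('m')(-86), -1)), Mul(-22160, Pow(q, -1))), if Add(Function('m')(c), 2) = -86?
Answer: Rational(10574094341785, 3569040024) ≈ 2962.7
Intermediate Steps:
q = Rational(-40557273, 6059945) (q = Add(Mul(3183, Rational(-1, 5029)), Mul(14604, Rational(-1, 2410))) = Add(Rational(-3183, 5029), Rational(-7302, 1205)) = Rational(-40557273, 6059945) ≈ -6.6927)
Function('m')(c) = -88 (Function('m')(c) = Add(-2, -86) = -88)
Add(Mul(30655, Pow(Function('m')(-86), -1)), Mul(-22160, Pow(q, -1))) = Add(Mul(30655, Pow(-88, -1)), Mul(-22160, Pow(Rational(-40557273, 6059945), -1))) = Add(Mul(30655, Rational(-1, 88)), Mul(-22160, Rational(-6059945, 40557273))) = Add(Rational(-30655, 88), Rational(134288381200, 40557273)) = Rational(10574094341785, 3569040024)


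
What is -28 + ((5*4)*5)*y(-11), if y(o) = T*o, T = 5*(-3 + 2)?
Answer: 5472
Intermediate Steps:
T = -5 (T = 5*(-1) = -5)
y(o) = -5*o
-28 + ((5*4)*5)*y(-11) = -28 + ((5*4)*5)*(-5*(-11)) = -28 + (20*5)*55 = -28 + 100*55 = -28 + 5500 = 5472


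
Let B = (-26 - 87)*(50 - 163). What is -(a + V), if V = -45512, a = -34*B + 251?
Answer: 479407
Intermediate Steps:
B = 12769 (B = -113*(-113) = 12769)
a = -433895 (a = -34*12769 + 251 = -434146 + 251 = -433895)
-(a + V) = -(-433895 - 45512) = -1*(-479407) = 479407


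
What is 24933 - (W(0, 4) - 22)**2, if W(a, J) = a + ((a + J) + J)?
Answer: 24737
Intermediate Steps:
W(a, J) = 2*J + 2*a (W(a, J) = a + ((J + a) + J) = a + (a + 2*J) = 2*J + 2*a)
24933 - (W(0, 4) - 22)**2 = 24933 - ((2*4 + 2*0) - 22)**2 = 24933 - ((8 + 0) - 22)**2 = 24933 - (8 - 22)**2 = 24933 - 1*(-14)**2 = 24933 - 1*196 = 24933 - 196 = 24737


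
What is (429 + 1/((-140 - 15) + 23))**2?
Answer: 3206617129/17424 ≈ 1.8403e+5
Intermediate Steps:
(429 + 1/((-140 - 15) + 23))**2 = (429 + 1/(-155 + 23))**2 = (429 + 1/(-132))**2 = (429 - 1/132)**2 = (56627/132)**2 = 3206617129/17424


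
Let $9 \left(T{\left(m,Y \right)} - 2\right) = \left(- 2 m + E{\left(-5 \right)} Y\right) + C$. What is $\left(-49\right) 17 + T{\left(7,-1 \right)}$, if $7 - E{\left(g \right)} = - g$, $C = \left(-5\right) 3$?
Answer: $- \frac{7510}{9} \approx -834.44$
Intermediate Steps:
$C = -15$
$E{\left(g \right)} = 7 + g$ ($E{\left(g \right)} = 7 - - g = 7 + g$)
$T{\left(m,Y \right)} = \frac{1}{3} - \frac{2 m}{9} + \frac{2 Y}{9}$ ($T{\left(m,Y \right)} = 2 + \frac{\left(- 2 m + \left(7 - 5\right) Y\right) - 15}{9} = 2 + \frac{\left(- 2 m + 2 Y\right) - 15}{9} = 2 + \frac{-15 - 2 m + 2 Y}{9} = 2 - \left(\frac{5}{3} - \frac{2 Y}{9} + \frac{2 m}{9}\right) = \frac{1}{3} - \frac{2 m}{9} + \frac{2 Y}{9}$)
$\left(-49\right) 17 + T{\left(7,-1 \right)} = \left(-49\right) 17 + \left(\frac{1}{3} - \frac{14}{9} + \frac{2}{9} \left(-1\right)\right) = -833 - \frac{13}{9} = - \frac{7510}{9}$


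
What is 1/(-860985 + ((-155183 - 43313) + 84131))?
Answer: -1/975350 ≈ -1.0253e-6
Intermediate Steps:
1/(-860985 + ((-155183 - 43313) + 84131)) = 1/(-860985 + (-198496 + 84131)) = 1/(-860985 - 114365) = 1/(-975350) = -1/975350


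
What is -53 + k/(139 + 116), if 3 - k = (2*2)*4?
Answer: -13528/255 ≈ -53.051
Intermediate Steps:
k = -13 (k = 3 - 2*2*4 = 3 - 4*4 = 3 - 1*16 = 3 - 16 = -13)
-53 + k/(139 + 116) = -53 - 13/(139 + 116) = -53 - 13/255 = -13528/255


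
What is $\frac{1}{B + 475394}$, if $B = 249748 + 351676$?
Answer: $\frac{1}{1076818} \approx 9.2866 \cdot 10^{-7}$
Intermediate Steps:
$B = 601424$
$\frac{1}{B + 475394} = \frac{1}{601424 + 475394} = \frac{1}{1076818}$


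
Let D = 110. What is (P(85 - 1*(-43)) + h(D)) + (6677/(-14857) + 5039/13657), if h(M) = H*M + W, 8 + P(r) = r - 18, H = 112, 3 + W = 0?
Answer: 2519824223165/202902049 ≈ 12419.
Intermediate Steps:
W = -3 (W = -3 + 0 = -3)
P(r) = -26 + r (P(r) = -8 + (r - 18) = -8 + (-18 + r) = -26 + r)
h(M) = -3 + 112*M (h(M) = 112*M - 3 = -3 + 112*M)
(P(85 - 1*(-43)) + h(D)) + (6677/(-14857) + 5039/13657) = ((-26 + (85 - 1*(-43))) + (-3 + 112*110)) + (6677/(-14857) + 5039/13657) = ((-26 + (85 + 43)) + (-3 + 12320)) + (6677*(-1/14857) + 5039*(1/13657)) = ((-26 + 128) + 12317) + (-6677/14857 + 5039/13657) = (102 + 12317) - 16323366/202902049 = 12419 - 16323366/202902049 = 2519824223165/202902049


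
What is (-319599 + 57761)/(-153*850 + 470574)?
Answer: -130919/170262 ≈ -0.76893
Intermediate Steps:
(-319599 + 57761)/(-153*850 + 470574) = -261838/(-130050 + 470574) = -261838/340524 = -261838*1/340524 = -130919/170262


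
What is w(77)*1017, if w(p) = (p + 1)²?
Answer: 6187428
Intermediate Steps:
w(p) = (1 + p)²
w(77)*1017 = (1 + 77)²*1017 = 78²*1017 = 6084*1017 = 6187428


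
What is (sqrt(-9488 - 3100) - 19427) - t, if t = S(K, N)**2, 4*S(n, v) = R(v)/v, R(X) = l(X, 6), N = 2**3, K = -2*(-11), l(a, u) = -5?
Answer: -19893273/1024 + 2*I*sqrt(3147) ≈ -19427.0 + 112.2*I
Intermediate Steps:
K = 22
N = 8
R(X) = -5
S(n, v) = -5/(4*v) (S(n, v) = (-5/v)/4 = -5/(4*v))
t = 25/1024 (t = (-5/4/8)**2 = (-5/4*1/8)**2 = (-5/32)**2 = 25/1024 ≈ 0.024414)
(sqrt(-9488 - 3100) - 19427) - t = (sqrt(-9488 - 3100) - 19427) - 1*25/1024 = (sqrt(-12588) - 19427) - 25/1024 = (2*I*sqrt(3147) - 19427) - 25/1024 = (-19427 + 2*I*sqrt(3147)) - 25/1024 = -19893273/1024 + 2*I*sqrt(3147)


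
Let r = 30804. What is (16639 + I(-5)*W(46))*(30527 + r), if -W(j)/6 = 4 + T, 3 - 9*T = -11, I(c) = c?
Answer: 3092125027/3 ≈ 1.0307e+9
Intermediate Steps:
T = 14/9 (T = ⅓ - ⅑*(-11) = ⅓ + 11/9 = 14/9 ≈ 1.5556)
W(j) = -100/3 (W(j) = -6*(4 + 14/9) = -6*50/9 = -100/3)
(16639 + I(-5)*W(46))*(30527 + r) = (16639 - 5*(-100/3))*(30527 + 30804) = (16639 + 500/3)*61331 = (50417/3)*61331 = 3092125027/3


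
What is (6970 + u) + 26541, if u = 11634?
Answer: 45145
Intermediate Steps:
(6970 + u) + 26541 = (6970 + 11634) + 26541 = 18604 + 26541 = 45145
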